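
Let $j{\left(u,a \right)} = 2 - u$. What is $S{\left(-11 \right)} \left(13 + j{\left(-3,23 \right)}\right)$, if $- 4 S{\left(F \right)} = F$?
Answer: $\frac{99}{2} \approx 49.5$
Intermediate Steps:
$S{\left(F \right)} = - \frac{F}{4}$
$S{\left(-11 \right)} \left(13 + j{\left(-3,23 \right)}\right) = \left(- \frac{1}{4}\right) \left(-11\right) \left(13 + \left(2 - -3\right)\right) = \frac{11 \left(13 + \left(2 + 3\right)\right)}{4} = \frac{11 \left(13 + 5\right)}{4} = \frac{11}{4} \cdot 18 = \frac{99}{2}$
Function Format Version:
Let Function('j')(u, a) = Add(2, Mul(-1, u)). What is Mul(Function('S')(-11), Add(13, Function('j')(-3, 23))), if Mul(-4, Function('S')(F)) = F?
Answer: Rational(99, 2) ≈ 49.500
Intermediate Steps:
Function('S')(F) = Mul(Rational(-1, 4), F)
Mul(Function('S')(-11), Add(13, Function('j')(-3, 23))) = Mul(Mul(Rational(-1, 4), -11), Add(13, Add(2, Mul(-1, -3)))) = Mul(Rational(11, 4), Add(13, Add(2, 3))) = Mul(Rational(11, 4), Add(13, 5)) = Mul(Rational(11, 4), 18) = Rational(99, 2)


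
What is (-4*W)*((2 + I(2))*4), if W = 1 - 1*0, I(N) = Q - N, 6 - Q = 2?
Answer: -64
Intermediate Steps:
Q = 4 (Q = 6 - 1*2 = 6 - 2 = 4)
I(N) = 4 - N
W = 1 (W = 1 + 0 = 1)
(-4*W)*((2 + I(2))*4) = (-4*1)*((2 + (4 - 1*2))*4) = -4*(2 + (4 - 2))*4 = -4*(2 + 2)*4 = -16*4 = -4*16 = -64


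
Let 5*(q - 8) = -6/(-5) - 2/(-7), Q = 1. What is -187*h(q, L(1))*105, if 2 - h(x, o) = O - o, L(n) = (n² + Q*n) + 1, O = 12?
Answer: 137445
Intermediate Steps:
L(n) = 1 + n + n² (L(n) = (n² + 1*n) + 1 = (n² + n) + 1 = (n + n²) + 1 = 1 + n + n²)
q = 1452/175 (q = 8 + (-6/(-5) - 2/(-7))/5 = 8 + (-6*(-⅕) - 2*(-⅐))/5 = 8 + (6/5 + 2/7)/5 = 8 + (⅕)*(52/35) = 8 + 52/175 = 1452/175 ≈ 8.2971)
h(x, o) = -10 + o (h(x, o) = 2 - (12 - o) = 2 + (-12 + o) = -10 + o)
-187*h(q, L(1))*105 = -187*(-10 + (1 + 1 + 1²))*105 = -187*(-10 + (1 + 1 + 1))*105 = -187*(-10 + 3)*105 = -187*(-7)*105 = 1309*105 = 137445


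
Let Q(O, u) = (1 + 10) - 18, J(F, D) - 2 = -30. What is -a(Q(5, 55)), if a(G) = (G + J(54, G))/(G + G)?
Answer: -5/2 ≈ -2.5000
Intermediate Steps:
J(F, D) = -28 (J(F, D) = 2 - 30 = -28)
Q(O, u) = -7 (Q(O, u) = 11 - 18 = -7)
a(G) = (-28 + G)/(2*G) (a(G) = (G - 28)/(G + G) = (-28 + G)/((2*G)) = (-28 + G)*(1/(2*G)) = (-28 + G)/(2*G))
-a(Q(5, 55)) = -(-28 - 7)/(2*(-7)) = -(-1)*(-35)/(2*7) = -1*5/2 = -5/2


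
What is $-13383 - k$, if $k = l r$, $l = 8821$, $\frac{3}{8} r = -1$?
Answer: $\frac{30419}{3} \approx 10140.0$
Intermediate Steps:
$r = - \frac{8}{3}$ ($r = \frac{8}{3} \left(-1\right) = - \frac{8}{3} \approx -2.6667$)
$k = - \frac{70568}{3}$ ($k = 8821 \left(- \frac{8}{3}\right) = - \frac{70568}{3} \approx -23523.0$)
$-13383 - k = -13383 - - \frac{70568}{3} = -13383 + \frac{70568}{3} = \frac{30419}{3}$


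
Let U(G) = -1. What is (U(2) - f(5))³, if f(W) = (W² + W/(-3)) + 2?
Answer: -493039/27 ≈ -18261.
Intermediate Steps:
f(W) = 2 + W² - W/3 (f(W) = (W² - W/3) + 2 = 2 + W² - W/3)
(U(2) - f(5))³ = (-1 - (2 + 5² - ⅓*5))³ = (-1 - (2 + 25 - 5/3))³ = (-1 - 1*76/3)³ = (-1 - 76/3)³ = (-79/3)³ = -493039/27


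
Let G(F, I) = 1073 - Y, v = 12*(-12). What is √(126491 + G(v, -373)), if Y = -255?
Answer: √127819 ≈ 357.52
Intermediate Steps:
v = -144
G(F, I) = 1328 (G(F, I) = 1073 - 1*(-255) = 1073 + 255 = 1328)
√(126491 + G(v, -373)) = √(126491 + 1328) = √127819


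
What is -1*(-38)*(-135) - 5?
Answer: -5135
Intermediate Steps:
-1*(-38)*(-135) - 5 = 38*(-135) - 5 = -5130 - 5 = -5135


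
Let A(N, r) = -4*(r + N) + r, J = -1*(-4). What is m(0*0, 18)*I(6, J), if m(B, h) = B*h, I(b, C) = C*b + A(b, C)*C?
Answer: 0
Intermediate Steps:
J = 4
A(N, r) = -4*N - 3*r (A(N, r) = -4*(N + r) + r = (-4*N - 4*r) + r = -4*N - 3*r)
I(b, C) = C*b + C*(-4*b - 3*C) (I(b, C) = C*b + (-4*b - 3*C)*C = C*b + C*(-4*b - 3*C))
m(0*0, 18)*I(6, J) = ((0*0)*18)*(3*4*(-1*4 - 1*6)) = (0*18)*(3*4*(-4 - 6)) = 0*(3*4*(-10)) = 0*(-120) = 0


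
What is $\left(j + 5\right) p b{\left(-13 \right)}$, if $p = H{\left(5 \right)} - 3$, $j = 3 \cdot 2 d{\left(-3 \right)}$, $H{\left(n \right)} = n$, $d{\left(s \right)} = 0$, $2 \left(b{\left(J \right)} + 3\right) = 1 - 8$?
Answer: $-65$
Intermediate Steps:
$b{\left(J \right)} = - \frac{13}{2}$ ($b{\left(J \right)} = -3 + \frac{1 - 8}{2} = -3 + \frac{1}{2} \left(-7\right) = -3 - \frac{7}{2} = - \frac{13}{2}$)
$j = 0$ ($j = 3 \cdot 2 \cdot 0 = 6 \cdot 0 = 0$)
$p = 2$ ($p = 5 - 3 = 2$)
$\left(j + 5\right) p b{\left(-13 \right)} = \left(0 + 5\right) 2 \left(- \frac{13}{2}\right) = 5 \cdot 2 \left(- \frac{13}{2}\right) = 10 \left(- \frac{13}{2}\right) = -65$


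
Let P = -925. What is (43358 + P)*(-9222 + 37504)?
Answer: 1200090106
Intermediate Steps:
(43358 + P)*(-9222 + 37504) = (43358 - 925)*(-9222 + 37504) = 42433*28282 = 1200090106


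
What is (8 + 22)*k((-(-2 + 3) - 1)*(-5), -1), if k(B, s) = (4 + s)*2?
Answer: 180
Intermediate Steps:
k(B, s) = 8 + 2*s
(8 + 22)*k((-(-2 + 3) - 1)*(-5), -1) = (8 + 22)*(8 + 2*(-1)) = 30*(8 - 2) = 30*6 = 180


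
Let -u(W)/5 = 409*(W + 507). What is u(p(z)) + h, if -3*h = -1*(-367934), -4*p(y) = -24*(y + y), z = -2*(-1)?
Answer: -3625619/3 ≈ -1.2085e+6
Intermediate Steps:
z = 2
p(y) = 12*y (p(y) = -(-6)*(y + y) = -(-6)*2*y = -(-12)*y = 12*y)
u(W) = -1036815 - 2045*W (u(W) = -2045*(W + 507) = -2045*(507 + W) = -5*(207363 + 409*W) = -1036815 - 2045*W)
h = -367934/3 (h = -(-1)*(-367934)/3 = -1/3*367934 = -367934/3 ≈ -1.2264e+5)
u(p(z)) + h = (-1036815 - 24540*2) - 367934/3 = (-1036815 - 2045*24) - 367934/3 = (-1036815 - 49080) - 367934/3 = -1085895 - 367934/3 = -3625619/3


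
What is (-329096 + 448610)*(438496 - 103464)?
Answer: 40041014448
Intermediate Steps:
(-329096 + 448610)*(438496 - 103464) = 119514*335032 = 40041014448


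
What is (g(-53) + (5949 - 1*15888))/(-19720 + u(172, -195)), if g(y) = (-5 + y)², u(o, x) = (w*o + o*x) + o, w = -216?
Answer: 1315/18048 ≈ 0.072861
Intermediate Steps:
u(o, x) = -215*o + o*x (u(o, x) = (-216*o + o*x) + o = -215*o + o*x)
(g(-53) + (5949 - 1*15888))/(-19720 + u(172, -195)) = ((-5 - 53)² + (5949 - 1*15888))/(-19720 + 172*(-215 - 195)) = ((-58)² + (5949 - 15888))/(-19720 + 172*(-410)) = (3364 - 9939)/(-19720 - 70520) = -6575/(-90240) = -6575*(-1/90240) = 1315/18048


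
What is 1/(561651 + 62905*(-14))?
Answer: -1/319019 ≈ -3.1346e-6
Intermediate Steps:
1/(561651 + 62905*(-14)) = 1/(561651 - 880670) = 1/(-319019) = -1/319019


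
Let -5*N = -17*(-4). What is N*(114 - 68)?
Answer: -3128/5 ≈ -625.60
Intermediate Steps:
N = -68/5 (N = -(-17)*(-4)/5 = -1/5*68 = -68/5 ≈ -13.600)
N*(114 - 68) = -68*(114 - 68)/5 = -68/5*46 = -3128/5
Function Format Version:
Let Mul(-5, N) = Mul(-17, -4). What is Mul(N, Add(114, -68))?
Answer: Rational(-3128, 5) ≈ -625.60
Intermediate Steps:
N = Rational(-68, 5) (N = Mul(Rational(-1, 5), Mul(-17, -4)) = Mul(Rational(-1, 5), 68) = Rational(-68, 5) ≈ -13.600)
Mul(N, Add(114, -68)) = Mul(Rational(-68, 5), Add(114, -68)) = Mul(Rational(-68, 5), 46) = Rational(-3128, 5)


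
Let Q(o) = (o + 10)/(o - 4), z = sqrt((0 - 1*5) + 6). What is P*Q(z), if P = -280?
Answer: 3080/3 ≈ 1026.7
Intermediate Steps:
z = 1 (z = sqrt((0 - 5) + 6) = sqrt(-5 + 6) = sqrt(1) = 1)
Q(o) = (10 + o)/(-4 + o)
P*Q(z) = -280*(10 + 1)/(-4 + 1) = -280*11/(-3) = -(-280)*11/3 = -280*(-11/3) = 3080/3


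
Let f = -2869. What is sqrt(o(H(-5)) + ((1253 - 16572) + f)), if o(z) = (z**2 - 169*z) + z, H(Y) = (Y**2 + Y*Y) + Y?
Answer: I*sqrt(23723) ≈ 154.02*I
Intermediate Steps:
H(Y) = Y + 2*Y**2 (H(Y) = (Y**2 + Y**2) + Y = 2*Y**2 + Y = Y + 2*Y**2)
o(z) = z**2 - 168*z
sqrt(o(H(-5)) + ((1253 - 16572) + f)) = sqrt((-5*(1 + 2*(-5)))*(-168 - 5*(1 + 2*(-5))) + ((1253 - 16572) - 2869)) = sqrt((-5*(1 - 10))*(-168 - 5*(1 - 10)) + (-15319 - 2869)) = sqrt((-5*(-9))*(-168 - 5*(-9)) - 18188) = sqrt(45*(-168 + 45) - 18188) = sqrt(45*(-123) - 18188) = sqrt(-5535 - 18188) = sqrt(-23723) = I*sqrt(23723)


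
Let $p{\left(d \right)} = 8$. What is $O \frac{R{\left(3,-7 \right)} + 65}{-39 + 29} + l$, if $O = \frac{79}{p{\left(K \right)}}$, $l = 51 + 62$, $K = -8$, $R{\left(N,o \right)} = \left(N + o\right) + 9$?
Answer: $\frac{351}{8} \approx 43.875$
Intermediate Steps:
$R{\left(N,o \right)} = 9 + N + o$
$l = 113$
$O = \frac{79}{8} \approx 9.875$
$O \frac{R{\left(3,-7 \right)} + 65}{-39 + 29} + l = \frac{79 \frac{\left(9 + 3 - 7\right) + 65}{-39 + 29}}{8} + 113 = \frac{79 \frac{5 + 65}{-10}}{8} + 113 = \frac{79 \cdot 70 \left(- \frac{1}{10}\right)}{8} + 113 = \frac{79}{8} \left(-7\right) + 113 = - \frac{553}{8} + 113 = \frac{351}{8}$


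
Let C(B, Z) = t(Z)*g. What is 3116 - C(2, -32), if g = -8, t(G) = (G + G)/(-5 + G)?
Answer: 115804/37 ≈ 3129.8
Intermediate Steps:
t(G) = 2*G/(-5 + G) (t(G) = (2*G)/(-5 + G) = 2*G/(-5 + G))
C(B, Z) = -16*Z/(-5 + Z) (C(B, Z) = (2*Z/(-5 + Z))*(-8) = -16*Z/(-5 + Z))
3116 - C(2, -32) = 3116 - (-16)*(-32)/(-5 - 32) = 3116 - (-16)*(-32)/(-37) = 3116 - (-16)*(-32)*(-1)/37 = 3116 - 1*(-512/37) = 3116 + 512/37 = 115804/37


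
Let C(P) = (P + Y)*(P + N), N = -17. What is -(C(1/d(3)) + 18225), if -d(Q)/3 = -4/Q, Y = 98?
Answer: -265269/16 ≈ -16579.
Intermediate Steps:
d(Q) = 12/Q (d(Q) = -(-12)/Q = 12/Q)
C(P) = (-17 + P)*(98 + P) (C(P) = (P + 98)*(P - 17) = (98 + P)*(-17 + P) = (-17 + P)*(98 + P))
-(C(1/d(3)) + 18225) = -((-1666 + (1/(12/3))² + 81/((12/3))) + 18225) = -((-1666 + (1/(12*(⅓)))² + 81/((12*(⅓)))) + 18225) = -((-1666 + (1/4)² + 81/4) + 18225) = -((-1666 + (¼)² + 81*(¼)) + 18225) = -((-1666 + 1/16 + 81/4) + 18225) = -(-26331/16 + 18225) = -1*265269/16 = -265269/16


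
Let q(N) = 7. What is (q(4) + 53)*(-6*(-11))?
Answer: 3960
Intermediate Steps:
(q(4) + 53)*(-6*(-11)) = (7 + 53)*(-6*(-11)) = 60*66 = 3960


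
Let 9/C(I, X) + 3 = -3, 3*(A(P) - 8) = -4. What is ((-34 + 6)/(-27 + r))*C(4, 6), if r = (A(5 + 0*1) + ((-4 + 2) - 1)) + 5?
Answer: -126/55 ≈ -2.2909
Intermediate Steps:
A(P) = 20/3 (A(P) = 8 + (1/3)*(-4) = 8 - 4/3 = 20/3)
r = 26/3 (r = (20/3 + ((-4 + 2) - 1)) + 5 = (20/3 + (-2 - 1)) + 5 = (20/3 - 3) + 5 = 11/3 + 5 = 26/3 ≈ 8.6667)
C(I, X) = -3/2 (C(I, X) = 9/(-3 - 3) = 9/(-6) = 9*(-1/6) = -3/2)
((-34 + 6)/(-27 + r))*C(4, 6) = ((-34 + 6)/(-27 + 26/3))*(-3/2) = -28/(-55/3)*(-3/2) = -28*(-3/55)*(-3/2) = (84/55)*(-3/2) = -126/55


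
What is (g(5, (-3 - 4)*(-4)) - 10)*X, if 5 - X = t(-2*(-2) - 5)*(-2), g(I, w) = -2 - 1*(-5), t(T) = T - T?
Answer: -35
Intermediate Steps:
t(T) = 0
g(I, w) = 3 (g(I, w) = -2 + 5 = 3)
X = 5 (X = 5 - 0*(-2) = 5 - 1*0 = 5 + 0 = 5)
(g(5, (-3 - 4)*(-4)) - 10)*X = (3 - 10)*5 = -7*5 = -35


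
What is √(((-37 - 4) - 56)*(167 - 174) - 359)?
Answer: 8*√5 ≈ 17.889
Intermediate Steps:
√(((-37 - 4) - 56)*(167 - 174) - 359) = √((-41 - 56)*(-7) - 359) = √(-97*(-7) - 359) = √(679 - 359) = √320 = 8*√5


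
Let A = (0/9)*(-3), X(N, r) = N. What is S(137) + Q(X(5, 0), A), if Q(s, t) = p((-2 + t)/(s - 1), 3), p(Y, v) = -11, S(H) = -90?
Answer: -101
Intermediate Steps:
A = 0 (A = (0*(⅑))*(-3) = 0*(-3) = 0)
Q(s, t) = -11
S(137) + Q(X(5, 0), A) = -90 - 11 = -101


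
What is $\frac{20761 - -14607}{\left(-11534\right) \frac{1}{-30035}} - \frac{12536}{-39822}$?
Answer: $\frac{10575543581896}{114826737} \approx 92100.0$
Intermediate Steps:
$\frac{20761 - -14607}{\left(-11534\right) \frac{1}{-30035}} - \frac{12536}{-39822} = \frac{20761 + 14607}{\left(-11534\right) \left(- \frac{1}{30035}\right)} - - \frac{6268}{19911} = \frac{35368}{\frac{11534}{30035}} + \frac{6268}{19911} = 35368 \cdot \frac{30035}{11534} + \frac{6268}{19911} = \frac{531138940}{5767} + \frac{6268}{19911} = \frac{10575543581896}{114826737}$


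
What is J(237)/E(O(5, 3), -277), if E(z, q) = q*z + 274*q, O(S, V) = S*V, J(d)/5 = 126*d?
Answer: -149310/80053 ≈ -1.8651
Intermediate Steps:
J(d) = 630*d (J(d) = 5*(126*d) = 630*d)
E(z, q) = 274*q + q*z
J(237)/E(O(5, 3), -277) = (630*237)/((-277*(274 + 5*3))) = 149310/((-277*(274 + 15))) = 149310/((-277*289)) = 149310/(-80053) = 149310*(-1/80053) = -149310/80053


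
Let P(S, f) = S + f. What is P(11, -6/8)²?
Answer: 1681/16 ≈ 105.06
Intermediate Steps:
P(11, -6/8)² = (11 - 6/8)² = (11 - 6*⅛)² = (11 - ¾)² = (41/4)² = 1681/16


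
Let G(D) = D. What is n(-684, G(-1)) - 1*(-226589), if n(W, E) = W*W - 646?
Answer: 693799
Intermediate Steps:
n(W, E) = -646 + W² (n(W, E) = W² - 646 = -646 + W²)
n(-684, G(-1)) - 1*(-226589) = (-646 + (-684)²) - 1*(-226589) = (-646 + 467856) + 226589 = 467210 + 226589 = 693799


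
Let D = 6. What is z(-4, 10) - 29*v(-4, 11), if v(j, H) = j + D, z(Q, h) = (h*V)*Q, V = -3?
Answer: 62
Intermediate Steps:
z(Q, h) = -3*Q*h (z(Q, h) = (h*(-3))*Q = (-3*h)*Q = -3*Q*h)
v(j, H) = 6 + j (v(j, H) = j + 6 = 6 + j)
z(-4, 10) - 29*v(-4, 11) = -3*(-4)*10 - 29*(6 - 4) = 120 - 29*2 = 120 - 58 = 62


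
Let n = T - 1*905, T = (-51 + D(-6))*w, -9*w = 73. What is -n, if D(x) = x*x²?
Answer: -3782/3 ≈ -1260.7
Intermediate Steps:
w = -73/9 (w = -⅑*73 = -73/9 ≈ -8.1111)
D(x) = x³
T = 6497/3 (T = (-51 + (-6)³)*(-73/9) = (-51 - 216)*(-73/9) = -267*(-73/9) = 6497/3 ≈ 2165.7)
n = 3782/3 (n = 6497/3 - 1*905 = 6497/3 - 905 = 3782/3 ≈ 1260.7)
-n = -1*3782/3 = -3782/3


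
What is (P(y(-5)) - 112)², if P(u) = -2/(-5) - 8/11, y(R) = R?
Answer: 38167684/3025 ≈ 12617.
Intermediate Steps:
P(u) = -18/55 (P(u) = -2*(-⅕) - 8*1/11 = ⅖ - 8/11 = -18/55)
(P(y(-5)) - 112)² = (-18/55 - 112)² = (-6178/55)² = 38167684/3025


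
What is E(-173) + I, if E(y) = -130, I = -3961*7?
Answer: -27857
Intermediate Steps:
I = -27727
E(-173) + I = -130 - 27727 = -27857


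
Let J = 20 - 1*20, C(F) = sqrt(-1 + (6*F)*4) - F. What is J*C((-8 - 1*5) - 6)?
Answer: 0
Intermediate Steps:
C(F) = sqrt(-1 + 24*F) - F
J = 0 (J = 20 - 20 = 0)
J*C((-8 - 1*5) - 6) = 0*(sqrt(-1 + 24*((-8 - 1*5) - 6)) - ((-8 - 1*5) - 6)) = 0*(sqrt(-1 + 24*((-8 - 5) - 6)) - ((-8 - 5) - 6)) = 0*(sqrt(-1 + 24*(-13 - 6)) - (-13 - 6)) = 0*(sqrt(-1 + 24*(-19)) - 1*(-19)) = 0*(sqrt(-1 - 456) + 19) = 0*(sqrt(-457) + 19) = 0*(I*sqrt(457) + 19) = 0*(19 + I*sqrt(457)) = 0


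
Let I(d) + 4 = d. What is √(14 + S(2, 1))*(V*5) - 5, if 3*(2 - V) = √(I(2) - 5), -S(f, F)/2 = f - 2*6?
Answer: -5 + 5*√34*(6 - I*√7)/3 ≈ 53.31 - 25.712*I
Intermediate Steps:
S(f, F) = 24 - 2*f (S(f, F) = -2*(f - 2*6) = -2*(f - 12) = -2*(-12 + f) = 24 - 2*f)
I(d) = -4 + d
V = 2 - I*√7/3 (V = 2 - √((-4 + 2) - 5)/3 = 2 - √(-2 - 5)/3 = 2 - I*√7/3 ≈ 2.0 - 0.88192*I)
√(14 + S(2, 1))*(V*5) - 5 = √(14 + (24 - 2*2))*((2 - I*√7/3)*5) - 5 = √(14 + (24 - 4))*(10 - 5*I*√7/3) - 5 = √(14 + 20)*(10 - 5*I*√7/3) - 5 = √34*(10 - 5*I*√7/3) - 5 = -5 + √34*(10 - 5*I*√7/3)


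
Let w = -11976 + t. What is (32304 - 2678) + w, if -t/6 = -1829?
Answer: 28624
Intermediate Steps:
t = 10974 (t = -6*(-1829) = 10974)
w = -1002 (w = -11976 + 10974 = -1002)
(32304 - 2678) + w = (32304 - 2678) - 1002 = 29626 - 1002 = 28624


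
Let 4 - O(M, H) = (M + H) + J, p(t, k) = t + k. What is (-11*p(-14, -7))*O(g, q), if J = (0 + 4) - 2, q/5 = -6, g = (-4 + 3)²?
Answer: 7161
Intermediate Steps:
p(t, k) = k + t
g = 1 (g = (-1)² = 1)
q = -30 (q = 5*(-6) = -30)
J = 2 (J = 4 - 2 = 2)
O(M, H) = 2 - H - M (O(M, H) = 4 - ((M + H) + 2) = 4 - ((H + M) + 2) = 4 - (2 + H + M) = 4 + (-2 - H - M) = 2 - H - M)
(-11*p(-14, -7))*O(g, q) = (-11*(-7 - 14))*(2 - 1*(-30) - 1*1) = (-11*(-21))*(2 + 30 - 1) = 231*31 = 7161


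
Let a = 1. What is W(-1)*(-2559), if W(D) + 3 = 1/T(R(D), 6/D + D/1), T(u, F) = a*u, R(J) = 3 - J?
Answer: 28149/4 ≈ 7037.3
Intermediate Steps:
T(u, F) = u (T(u, F) = 1*u = u)
W(D) = -3 + 1/(3 - D)
W(-1)*(-2559) = ((8 - 3*(-1))/(-3 - 1))*(-2559) = ((8 + 3)/(-4))*(-2559) = -1/4*11*(-2559) = -11/4*(-2559) = 28149/4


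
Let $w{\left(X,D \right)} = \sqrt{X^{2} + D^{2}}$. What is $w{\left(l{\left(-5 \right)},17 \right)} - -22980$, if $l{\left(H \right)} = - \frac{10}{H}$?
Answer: $22980 + \sqrt{293} \approx 22997.0$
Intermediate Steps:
$w{\left(X,D \right)} = \sqrt{D^{2} + X^{2}}$
$w{\left(l{\left(-5 \right)},17 \right)} - -22980 = \sqrt{17^{2} + \left(- \frac{10}{-5}\right)^{2}} - -22980 = \sqrt{289 + \left(\left(-10\right) \left(- \frac{1}{5}\right)\right)^{2}} + 22980 = \sqrt{289 + 2^{2}} + 22980 = \sqrt{289 + 4} + 22980 = \sqrt{293} + 22980 = 22980 + \sqrt{293}$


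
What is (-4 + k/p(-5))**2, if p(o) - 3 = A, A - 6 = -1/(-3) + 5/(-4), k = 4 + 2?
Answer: 99856/9409 ≈ 10.613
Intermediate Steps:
k = 6
A = 61/12 (A = 6 + (-1/(-3) + 5/(-4)) = 6 + (-1*(-1/3) + 5*(-1/4)) = 6 + (1/3 - 5/4) = 6 - 11/12 = 61/12 ≈ 5.0833)
p(o) = 97/12 (p(o) = 3 + 61/12 = 97/12)
(-4 + k/p(-5))**2 = (-4 + 6/(97/12))**2 = (-4 + 6*(12/97))**2 = (-4 + 72/97)**2 = (-316/97)**2 = 99856/9409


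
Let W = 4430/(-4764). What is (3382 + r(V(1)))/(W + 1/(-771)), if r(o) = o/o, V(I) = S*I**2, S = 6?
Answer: -2070984642/570049 ≈ -3633.0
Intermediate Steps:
W = -2215/2382 (W = 4430*(-1/4764) = -2215/2382 ≈ -0.92989)
V(I) = 6*I**2
r(o) = 1
(3382 + r(V(1)))/(W + 1/(-771)) = (3382 + 1)/(-2215/2382 + 1/(-771)) = 3383/(-2215/2382 - 1/771) = 3383/(-570049/612174) = 3383*(-612174/570049) = -2070984642/570049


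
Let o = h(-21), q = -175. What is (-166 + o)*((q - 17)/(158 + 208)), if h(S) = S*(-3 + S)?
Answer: -10816/61 ≈ -177.31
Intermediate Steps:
o = 504 (o = -21*(-3 - 21) = -21*(-24) = 504)
(-166 + o)*((q - 17)/(158 + 208)) = (-166 + 504)*((-175 - 17)/(158 + 208)) = 338*(-192/366) = 338*(-192*1/366) = 338*(-32/61) = -10816/61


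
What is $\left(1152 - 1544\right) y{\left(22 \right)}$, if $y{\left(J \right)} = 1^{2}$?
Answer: $-392$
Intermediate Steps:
$y{\left(J \right)} = 1$
$\left(1152 - 1544\right) y{\left(22 \right)} = \left(1152 - 1544\right) 1 = \left(-392\right) 1 = -392$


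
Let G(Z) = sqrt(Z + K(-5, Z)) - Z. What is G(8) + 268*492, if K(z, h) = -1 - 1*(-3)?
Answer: 131848 + sqrt(10) ≈ 1.3185e+5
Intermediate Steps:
K(z, h) = 2 (K(z, h) = -1 + 3 = 2)
G(Z) = sqrt(2 + Z) - Z (G(Z) = sqrt(Z + 2) - Z = sqrt(2 + Z) - Z)
G(8) + 268*492 = (sqrt(2 + 8) - 1*8) + 268*492 = (sqrt(10) - 8) + 131856 = (-8 + sqrt(10)) + 131856 = 131848 + sqrt(10)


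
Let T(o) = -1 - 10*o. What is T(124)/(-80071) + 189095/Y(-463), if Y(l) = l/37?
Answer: -560217377982/37072873 ≈ -15111.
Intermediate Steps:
Y(l) = l/37 (Y(l) = l*(1/37) = l/37)
T(124)/(-80071) + 189095/Y(-463) = (-1 - 10*124)/(-80071) + 189095/(((1/37)*(-463))) = (-1 - 1240)*(-1/80071) + 189095/(-463/37) = -1241*(-1/80071) + 189095*(-37/463) = 1241/80071 - 6996515/463 = -560217377982/37072873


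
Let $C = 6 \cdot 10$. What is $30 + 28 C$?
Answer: $1710$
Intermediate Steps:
$C = 60$
$30 + 28 C = 30 + 28 \cdot 60 = 30 + 1680 = 1710$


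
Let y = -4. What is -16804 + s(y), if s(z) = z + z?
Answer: -16812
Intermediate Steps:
s(z) = 2*z
-16804 + s(y) = -16804 + 2*(-4) = -16804 - 8 = -16812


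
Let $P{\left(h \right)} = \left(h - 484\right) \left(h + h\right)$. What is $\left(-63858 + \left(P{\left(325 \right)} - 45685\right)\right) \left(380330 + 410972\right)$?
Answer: $-168462656686$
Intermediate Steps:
$P{\left(h \right)} = 2 h \left(-484 + h\right)$ ($P{\left(h \right)} = \left(-484 + h\right) 2 h = 2 h \left(-484 + h\right)$)
$\left(-63858 + \left(P{\left(325 \right)} - 45685\right)\right) \left(380330 + 410972\right) = \left(-63858 + \left(2 \cdot 325 \left(-484 + 325\right) - 45685\right)\right) \left(380330 + 410972\right) = \left(-63858 + \left(2 \cdot 325 \left(-159\right) - 45685\right)\right) 791302 = \left(-63858 - 149035\right) 791302 = \left(-212893\right) 791302 = -168462656686$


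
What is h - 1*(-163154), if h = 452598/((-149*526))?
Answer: 6393289499/39187 ≈ 1.6315e+5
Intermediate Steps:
h = -226299/39187 (h = 452598/(-78374) = 452598*(-1/78374) = -226299/39187 ≈ -5.7748)
h - 1*(-163154) = -226299/39187 - 1*(-163154) = -226299/39187 + 163154 = 6393289499/39187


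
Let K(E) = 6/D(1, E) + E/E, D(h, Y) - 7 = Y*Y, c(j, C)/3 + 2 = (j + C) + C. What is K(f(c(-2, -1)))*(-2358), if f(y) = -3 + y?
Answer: -267633/112 ≈ -2389.6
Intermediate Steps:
c(j, C) = -6 + 3*j + 6*C (c(j, C) = -6 + 3*((j + C) + C) = -6 + 3*((C + j) + C) = -6 + 3*(j + 2*C) = -6 + (3*j + 6*C) = -6 + 3*j + 6*C)
D(h, Y) = 7 + Y**2 (D(h, Y) = 7 + Y*Y = 7 + Y**2)
K(E) = 1 + 6/(7 + E**2) (K(E) = 6/(7 + E**2) + E/E = 6/(7 + E**2) + 1 = 1 + 6/(7 + E**2))
K(f(c(-2, -1)))*(-2358) = ((13 + (-3 + (-6 + 3*(-2) + 6*(-1)))**2)/(7 + (-3 + (-6 + 3*(-2) + 6*(-1)))**2))*(-2358) = ((13 + (-3 + (-6 - 6 - 6))**2)/(7 + (-3 + (-6 - 6 - 6))**2))*(-2358) = ((13 + (-3 - 18)**2)/(7 + (-3 - 18)**2))*(-2358) = ((13 + (-21)**2)/(7 + (-21)**2))*(-2358) = ((13 + 441)/(7 + 441))*(-2358) = (454/448)*(-2358) = ((1/448)*454)*(-2358) = (227/224)*(-2358) = -267633/112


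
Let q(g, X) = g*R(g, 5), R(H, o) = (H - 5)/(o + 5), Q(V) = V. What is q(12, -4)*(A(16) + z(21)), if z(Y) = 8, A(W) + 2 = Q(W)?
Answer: 924/5 ≈ 184.80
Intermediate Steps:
R(H, o) = (-5 + H)/(5 + o)
A(W) = -2 + W
q(g, X) = g*(-½ + g/10) (q(g, X) = g*((-5 + g)/(5 + 5)) = g*((-5 + g)/10) = g*(-½ + g/10))
q(12, -4)*(A(16) + z(21)) = ((⅒)*12*(-5 + 12))*((-2 + 16) + 8) = ((⅒)*12*7)*(14 + 8) = (42/5)*22 = 924/5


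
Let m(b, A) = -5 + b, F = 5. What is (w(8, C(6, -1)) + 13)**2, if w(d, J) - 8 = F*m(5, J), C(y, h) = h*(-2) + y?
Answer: 441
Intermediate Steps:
C(y, h) = y - 2*h (C(y, h) = -2*h + y = y - 2*h)
w(d, J) = 8 (w(d, J) = 8 + 5*(-5 + 5) = 8 + 5*0 = 8 + 0 = 8)
(w(8, C(6, -1)) + 13)**2 = (8 + 13)**2 = 21**2 = 441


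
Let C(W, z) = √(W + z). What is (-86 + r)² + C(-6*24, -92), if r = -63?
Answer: 22201 + 2*I*√59 ≈ 22201.0 + 15.362*I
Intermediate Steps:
(-86 + r)² + C(-6*24, -92) = (-86 - 63)² + √(-6*24 - 92) = (-149)² + √(-144 - 92) = 22201 + √(-236) = 22201 + 2*I*√59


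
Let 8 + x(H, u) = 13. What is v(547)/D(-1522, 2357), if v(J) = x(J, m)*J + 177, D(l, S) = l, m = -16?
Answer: -1456/761 ≈ -1.9133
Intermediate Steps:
x(H, u) = 5 (x(H, u) = -8 + 13 = 5)
v(J) = 177 + 5*J (v(J) = 5*J + 177 = 177 + 5*J)
v(547)/D(-1522, 2357) = (177 + 5*547)/(-1522) = (177 + 2735)*(-1/1522) = 2912*(-1/1522) = -1456/761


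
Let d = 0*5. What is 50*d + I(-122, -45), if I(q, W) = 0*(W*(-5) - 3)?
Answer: 0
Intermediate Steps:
I(q, W) = 0 (I(q, W) = 0*(-5*W - 3) = 0*(-3 - 5*W) = 0)
d = 0
50*d + I(-122, -45) = 50*0 + 0 = 0 + 0 = 0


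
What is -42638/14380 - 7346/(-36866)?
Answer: -366564257/132533270 ≈ -2.7658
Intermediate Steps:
-42638/14380 - 7346/(-36866) = -42638*1/14380 - 7346*(-1/36866) = -21319/7190 + 3673/18433 = -366564257/132533270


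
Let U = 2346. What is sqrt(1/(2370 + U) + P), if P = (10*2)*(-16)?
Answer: I*sqrt(197694589)/786 ≈ 17.889*I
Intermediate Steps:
P = -320 (P = 20*(-16) = -320)
sqrt(1/(2370 + U) + P) = sqrt(1/(2370 + 2346) - 320) = sqrt(1/4716 - 320) = sqrt(-1509119/4716) = I*sqrt(197694589)/786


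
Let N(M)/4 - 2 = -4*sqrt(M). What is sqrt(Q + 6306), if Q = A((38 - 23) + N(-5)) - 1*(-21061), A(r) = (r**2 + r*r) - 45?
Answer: 2*sqrt(6455 - 368*I*sqrt(5)) ≈ 161.01 - 10.221*I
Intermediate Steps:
N(M) = 8 - 16*sqrt(M) (N(M) = 8 + 4*(-4*sqrt(M)) = 8 - 16*sqrt(M))
A(r) = -45 + 2*r**2 (A(r) = (r**2 + r**2) - 45 = 2*r**2 - 45 = -45 + 2*r**2)
Q = 21016 + 2*(23 - 16*I*sqrt(5))**2 (Q = (-45 + 2*((38 - 23) + (8 - 16*I*sqrt(5)))**2) - 1*(-21061) = (-45 + 2*(15 + (8 - 16*I*sqrt(5)))**2) + 21061 = (-45 + 2*(23 - 16*I*sqrt(5))**2) + 21061 = 21016 + 2*(23 - 16*I*sqrt(5))**2 ≈ 19514.0 - 3291.5*I)
sqrt(Q + 6306) = sqrt((19514 - 1472*I*sqrt(5)) + 6306) = sqrt(25820 - 1472*I*sqrt(5))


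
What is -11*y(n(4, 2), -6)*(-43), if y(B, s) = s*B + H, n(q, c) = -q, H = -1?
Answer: 10879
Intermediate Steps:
y(B, s) = -1 + B*s (y(B, s) = s*B - 1 = B*s - 1 = -1 + B*s)
-11*y(n(4, 2), -6)*(-43) = -11*(-1 - 1*4*(-6))*(-43) = -11*(-1 - 4*(-6))*(-43) = -11*(-1 + 24)*(-43) = -11*23*(-43) = -253*(-43) = 10879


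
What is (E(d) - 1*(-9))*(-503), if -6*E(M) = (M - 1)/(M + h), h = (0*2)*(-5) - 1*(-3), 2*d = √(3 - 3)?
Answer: -81989/18 ≈ -4554.9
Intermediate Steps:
d = 0 (d = √(3 - 3)/2 = √0/2 = (½)*0 = 0)
h = 3 (h = 0*(-5) + 3 = 0 + 3 = 3)
E(M) = -(-1 + M)/(6*(3 + M)) (E(M) = -(M - 1)/(6*(M + 3)) = -(-1 + M)/(6*(3 + M)))
(E(d) - 1*(-9))*(-503) = ((1 - 1*0)/(6*(3 + 0)) - 1*(-9))*(-503) = ((⅙)*(1 + 0)/3 + 9)*(-503) = ((⅙)*(⅓)*1 + 9)*(-503) = (1/18 + 9)*(-503) = (163/18)*(-503) = -81989/18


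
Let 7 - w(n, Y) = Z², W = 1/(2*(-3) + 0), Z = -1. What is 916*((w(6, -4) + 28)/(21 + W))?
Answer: 186864/125 ≈ 1494.9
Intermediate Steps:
W = -⅙ (W = 1/(-6 + 0) = 1/(-6) = -⅙ ≈ -0.16667)
w(n, Y) = 6 (w(n, Y) = 7 - 1*(-1)² = 7 - 1*1 = 7 - 1 = 6)
916*((w(6, -4) + 28)/(21 + W)) = 916*((6 + 28)/(21 - ⅙)) = 916*(34/(125/6)) = 916*(34*(6/125)) = 916*(204/125) = 186864/125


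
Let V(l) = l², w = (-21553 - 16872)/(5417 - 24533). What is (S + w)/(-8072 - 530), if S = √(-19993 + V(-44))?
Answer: -38425/164435832 - I*√18057/8602 ≈ -0.00023368 - 0.015622*I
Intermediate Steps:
w = 38425/19116 (w = -38425/(-19116) = -38425*(-1/19116) = 38425/19116 ≈ 2.0101)
S = I*√18057 (S = √(-19993 + (-44)²) = √(-19993 + 1936) = √(-18057) = I*√18057 ≈ 134.38*I)
(S + w)/(-8072 - 530) = (I*√18057 + 38425/19116)/(-8072 - 530) = (38425/19116 + I*√18057)/(-8602) = (38425/19116 + I*√18057)*(-1/8602) = -38425/164435832 - I*√18057/8602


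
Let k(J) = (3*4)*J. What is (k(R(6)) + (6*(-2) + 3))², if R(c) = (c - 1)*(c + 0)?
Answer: 123201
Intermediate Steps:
R(c) = c*(-1 + c) (R(c) = (-1 + c)*c = c*(-1 + c))
k(J) = 12*J
(k(R(6)) + (6*(-2) + 3))² = (12*(6*(-1 + 6)) + (6*(-2) + 3))² = (12*(6*5) + (-12 + 3))² = (12*30 - 9)² = (360 - 9)² = 351² = 123201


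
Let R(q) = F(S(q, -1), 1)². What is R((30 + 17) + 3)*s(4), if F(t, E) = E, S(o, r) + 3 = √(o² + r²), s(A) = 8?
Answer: 8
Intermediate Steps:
S(o, r) = -3 + √(o² + r²)
R(q) = 1 (R(q) = 1² = 1)
R((30 + 17) + 3)*s(4) = 1*8 = 8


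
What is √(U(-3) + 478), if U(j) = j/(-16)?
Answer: √7651/4 ≈ 21.867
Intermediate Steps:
U(j) = -j/16 (U(j) = j*(-1/16) = -j/16)
√(U(-3) + 478) = √(-1/16*(-3) + 478) = √(3/16 + 478) = √(7651/16) = √7651/4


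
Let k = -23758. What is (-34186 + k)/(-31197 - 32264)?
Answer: 57944/63461 ≈ 0.91306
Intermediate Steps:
(-34186 + k)/(-31197 - 32264) = (-34186 - 23758)/(-31197 - 32264) = -57944/(-63461) = -57944*(-1/63461) = 57944/63461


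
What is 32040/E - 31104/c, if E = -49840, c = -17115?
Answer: 13401/11410 ≈ 1.1745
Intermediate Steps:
32040/E - 31104/c = 32040/(-49840) - 31104/(-17115) = 32040*(-1/49840) - 31104*(-1/17115) = -9/14 + 10368/5705 = 13401/11410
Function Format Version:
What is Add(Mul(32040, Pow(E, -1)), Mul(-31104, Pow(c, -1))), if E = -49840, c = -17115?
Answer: Rational(13401, 11410) ≈ 1.1745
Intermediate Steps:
Add(Mul(32040, Pow(E, -1)), Mul(-31104, Pow(c, -1))) = Add(Mul(32040, Pow(-49840, -1)), Mul(-31104, Pow(-17115, -1))) = Add(Mul(32040, Rational(-1, 49840)), Mul(-31104, Rational(-1, 17115))) = Add(Rational(-9, 14), Rational(10368, 5705)) = Rational(13401, 11410)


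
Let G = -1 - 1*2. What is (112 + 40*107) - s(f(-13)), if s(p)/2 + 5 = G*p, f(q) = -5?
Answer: 4372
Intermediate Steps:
G = -3 (G = -1 - 2 = -3)
s(p) = -10 - 6*p (s(p) = -10 + 2*(-3*p) = -10 - 6*p)
(112 + 40*107) - s(f(-13)) = (112 + 40*107) - (-10 - 6*(-5)) = (112 + 4280) - (-10 + 30) = 4392 - 1*20 = 4392 - 20 = 4372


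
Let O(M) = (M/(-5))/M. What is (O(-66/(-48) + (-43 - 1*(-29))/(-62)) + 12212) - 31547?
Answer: -96676/5 ≈ -19335.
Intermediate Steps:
O(M) = -1/5 (O(M) = (M*(-1/5))/M = (-M/5)/M = -1/5)
(O(-66/(-48) + (-43 - 1*(-29))/(-62)) + 12212) - 31547 = (-1/5 + 12212) - 31547 = 61059/5 - 31547 = -96676/5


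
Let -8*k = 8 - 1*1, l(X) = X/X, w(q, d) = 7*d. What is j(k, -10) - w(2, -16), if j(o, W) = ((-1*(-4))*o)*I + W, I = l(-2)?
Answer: 197/2 ≈ 98.500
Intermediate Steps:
l(X) = 1
I = 1
k = -7/8 (k = -(8 - 1*1)/8 = -(8 - 1)/8 = -⅛*7 = -7/8 ≈ -0.87500)
j(o, W) = W + 4*o (j(o, W) = ((-1*(-4))*o)*1 + W = (4*o)*1 + W = 4*o + W = W + 4*o)
j(k, -10) - w(2, -16) = (-10 + 4*(-7/8)) - 7*(-16) = (-10 - 7/2) - 1*(-112) = -27/2 + 112 = 197/2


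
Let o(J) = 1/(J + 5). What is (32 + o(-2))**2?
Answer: 9409/9 ≈ 1045.4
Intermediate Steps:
o(J) = 1/(5 + J)
(32 + o(-2))**2 = (32 + 1/(5 - 2))**2 = (32 + 1/3)**2 = (97/3)**2 = 9409/9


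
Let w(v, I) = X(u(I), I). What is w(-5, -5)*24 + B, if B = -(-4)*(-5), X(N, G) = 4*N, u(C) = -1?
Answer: -116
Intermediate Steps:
w(v, I) = -4 (w(v, I) = 4*(-1) = -4)
B = -20 (B = -1*20 = -20)
w(-5, -5)*24 + B = -4*24 - 20 = -96 - 20 = -116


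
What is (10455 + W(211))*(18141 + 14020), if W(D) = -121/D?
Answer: 70943435324/211 ≈ 3.3622e+8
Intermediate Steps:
(10455 + W(211))*(18141 + 14020) = (10455 - 121/211)*(18141 + 14020) = (10455 - 121*1/211)*32161 = (10455 - 121/211)*32161 = (2205884/211)*32161 = 70943435324/211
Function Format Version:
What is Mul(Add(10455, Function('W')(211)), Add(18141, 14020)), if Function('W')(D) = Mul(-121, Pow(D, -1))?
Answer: Rational(70943435324, 211) ≈ 3.3622e+8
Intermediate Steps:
Mul(Add(10455, Function('W')(211)), Add(18141, 14020)) = Mul(Add(10455, Mul(-121, Pow(211, -1))), Add(18141, 14020)) = Mul(Add(10455, Mul(-121, Rational(1, 211))), 32161) = Mul(Add(10455, Rational(-121, 211)), 32161) = Mul(Rational(2205884, 211), 32161) = Rational(70943435324, 211)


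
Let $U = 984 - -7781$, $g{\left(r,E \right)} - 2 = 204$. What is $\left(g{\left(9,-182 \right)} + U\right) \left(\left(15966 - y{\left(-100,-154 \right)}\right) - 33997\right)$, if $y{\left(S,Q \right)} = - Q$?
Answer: $-163137635$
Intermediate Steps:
$g{\left(r,E \right)} = 206$ ($g{\left(r,E \right)} = 2 + 204 = 206$)
$U = 8765$ ($U = 984 + 7781 = 8765$)
$\left(g{\left(9,-182 \right)} + U\right) \left(\left(15966 - y{\left(-100,-154 \right)}\right) - 33997\right) = \left(206 + 8765\right) \left(\left(15966 - \left(-1\right) \left(-154\right)\right) - 33997\right) = 8971 \left(\left(15966 - 154\right) - 33997\right) = 8971 \left(15812 - 33997\right) = 8971 \left(-18185\right) = -163137635$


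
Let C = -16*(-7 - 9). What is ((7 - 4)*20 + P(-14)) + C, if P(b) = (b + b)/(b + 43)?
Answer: 9136/29 ≈ 315.03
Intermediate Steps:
C = 256 (C = -16*(-16) = 256)
P(b) = 2*b/(43 + b) (P(b) = (2*b)/(43 + b) = 2*b/(43 + b))
((7 - 4)*20 + P(-14)) + C = ((7 - 4)*20 + 2*(-14)/(43 - 14)) + 256 = (3*20 + 2*(-14)/29) + 256 = (60 + 2*(-14)*(1/29)) + 256 = (60 - 28/29) + 256 = 1712/29 + 256 = 9136/29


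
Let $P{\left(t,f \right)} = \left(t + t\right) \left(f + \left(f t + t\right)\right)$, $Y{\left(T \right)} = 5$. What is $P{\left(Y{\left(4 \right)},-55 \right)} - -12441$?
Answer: $9191$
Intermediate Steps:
$P{\left(t,f \right)} = 2 t \left(f + t + f t\right)$ ($P{\left(t,f \right)} = 2 t \left(f + \left(t + f t\right)\right) = 2 t \left(f + t + f t\right)$)
$P{\left(Y{\left(4 \right)},-55 \right)} - -12441 = 2 \cdot 5 \left(-55 + 5 - 275\right) - -12441 = 2 \cdot 5 \left(-55 + 5 - 275\right) + 12441 = 2 \cdot 5 \left(-325\right) + 12441 = -3250 + 12441 = 9191$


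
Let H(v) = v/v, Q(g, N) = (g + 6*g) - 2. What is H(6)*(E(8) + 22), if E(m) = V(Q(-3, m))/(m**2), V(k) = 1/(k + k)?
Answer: 64767/2944 ≈ 22.000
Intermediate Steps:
Q(g, N) = -2 + 7*g (Q(g, N) = 7*g - 2 = -2 + 7*g)
V(k) = 1/(2*k)
H(v) = 1
E(m) = -1/(46*m**2) (E(m) = (1/(2*(-2 + 7*(-3))))/(m**2) = (1/(2*(-2 - 21)))/m**2 = ((1/2)/(-23))/m**2 = ((1/2)*(-1/23))/m**2 = -1/(46*m**2))
H(6)*(E(8) + 22) = 1*(-1/46/8**2 + 22) = 1*(-1/46*1/64 + 22) = 1*(-1/2944 + 22) = 1*(64767/2944) = 64767/2944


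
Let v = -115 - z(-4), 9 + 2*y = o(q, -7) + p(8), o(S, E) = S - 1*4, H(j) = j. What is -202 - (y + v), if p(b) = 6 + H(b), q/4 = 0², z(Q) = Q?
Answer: -183/2 ≈ -91.500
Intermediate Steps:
q = 0 (q = 4*0² = 4*0 = 0)
o(S, E) = -4 + S (o(S, E) = S - 4 = -4 + S)
p(b) = 6 + b
y = ½ (y = -9/2 + ((-4 + 0) + (6 + 8))/2 = -9/2 + (-4 + 14)/2 = -9/2 + (½)*10 = -9/2 + 5 = ½ ≈ 0.50000)
v = -111 (v = -115 - 1*(-4) = -115 + 4 = -111)
-202 - (y + v) = -202 - (½ - 111) = -202 - 1*(-221/2) = -202 + 221/2 = -183/2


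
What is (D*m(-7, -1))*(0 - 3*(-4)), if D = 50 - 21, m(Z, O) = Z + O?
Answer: -2784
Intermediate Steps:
m(Z, O) = O + Z
D = 29
(D*m(-7, -1))*(0 - 3*(-4)) = (29*(-1 - 7))*(0 - 3*(-4)) = (29*(-8))*(0 + 12) = -232*12 = -2784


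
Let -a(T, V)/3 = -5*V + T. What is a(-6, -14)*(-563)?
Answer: 108096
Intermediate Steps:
a(T, V) = -3*T + 15*V (a(T, V) = -3*(-5*V + T) = -3*(T - 5*V) = -3*T + 15*V)
a(-6, -14)*(-563) = (-3*(-6) + 15*(-14))*(-563) = (18 - 210)*(-563) = -192*(-563) = 108096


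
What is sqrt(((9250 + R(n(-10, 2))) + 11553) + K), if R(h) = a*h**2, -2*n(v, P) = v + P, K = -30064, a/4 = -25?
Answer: I*sqrt(10861) ≈ 104.22*I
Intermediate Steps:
a = -100 (a = 4*(-25) = -100)
n(v, P) = -P/2 - v/2 (n(v, P) = -(v + P)/2 = -(P + v)/2 = -P/2 - v/2)
R(h) = -100*h**2
sqrt(((9250 + R(n(-10, 2))) + 11553) + K) = sqrt(((9250 - 100*(-1/2*2 - 1/2*(-10))**2) + 11553) - 30064) = sqrt(((9250 - 100*(-1 + 5)**2) + 11553) - 30064) = sqrt(((9250 - 100*4**2) + 11553) - 30064) = sqrt(((9250 - 100*16) + 11553) - 30064) = sqrt(((9250 - 1600) + 11553) - 30064) = sqrt((7650 + 11553) - 30064) = sqrt(19203 - 30064) = sqrt(-10861) = I*sqrt(10861)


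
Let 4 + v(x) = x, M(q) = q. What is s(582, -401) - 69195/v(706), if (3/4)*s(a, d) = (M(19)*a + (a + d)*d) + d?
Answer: -19343353/234 ≈ -82664.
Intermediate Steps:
v(x) = -4 + x
s(a, d) = 4*d/3 + 76*a/3 + 4*d*(a + d)/3 (s(a, d) = 4*((19*a + (a + d)*d) + d)/3 = 4*((19*a + d*(a + d)) + d)/3 = 4*(d + 19*a + d*(a + d))/3 = 4*d/3 + 76*a/3 + 4*d*(a + d)/3)
s(582, -401) - 69195/v(706) = ((4/3)*(-401) + (4/3)*(-401)² + (76/3)*582 + (4/3)*582*(-401)) - 69195/(-4 + 706) = (-1604/3 + (4/3)*160801 + 14744 - 311176) - 69195/702 = (-1604/3 + 643204/3 + 14744 - 311176) - 69195/702 = -247696/3 - 1*23065/234 = -247696/3 - 23065/234 = -19343353/234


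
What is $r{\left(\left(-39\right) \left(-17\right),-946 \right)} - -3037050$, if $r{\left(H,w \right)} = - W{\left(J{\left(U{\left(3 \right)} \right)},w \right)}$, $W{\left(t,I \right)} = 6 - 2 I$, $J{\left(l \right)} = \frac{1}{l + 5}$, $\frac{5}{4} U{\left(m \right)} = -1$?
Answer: $3035152$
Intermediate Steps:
$U{\left(m \right)} = - \frac{4}{5}$ ($U{\left(m \right)} = \frac{4}{5} \left(-1\right) = - \frac{4}{5}$)
$J{\left(l \right)} = \frac{1}{5 + l}$
$r{\left(H,w \right)} = -6 + 2 w$ ($r{\left(H,w \right)} = - (6 - 2 w) = -6 + 2 w$)
$r{\left(\left(-39\right) \left(-17\right),-946 \right)} - -3037050 = \left(-6 + 2 \left(-946\right)\right) - -3037050 = \left(-6 - 1892\right) + 3037050 = -1898 + 3037050 = 3035152$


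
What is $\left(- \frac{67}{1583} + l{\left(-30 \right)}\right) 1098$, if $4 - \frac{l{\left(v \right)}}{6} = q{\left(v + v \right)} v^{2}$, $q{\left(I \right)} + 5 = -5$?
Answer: $\frac{93900877650}{1583} \approx 5.9318 \cdot 10^{7}$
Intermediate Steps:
$q{\left(I \right)} = -10$ ($q{\left(I \right)} = -5 - 5 = -10$)
$l{\left(v \right)} = 24 + 60 v^{2}$ ($l{\left(v \right)} = 24 - 6 \left(- 10 v^{2}\right) = 24 + 60 v^{2}$)
$\left(- \frac{67}{1583} + l{\left(-30 \right)}\right) 1098 = \left(- \frac{67}{1583} + \left(24 + 60 \left(-30\right)^{2}\right)\right) 1098 = \left(\left(-67\right) \frac{1}{1583} + \left(24 + 60 \cdot 900\right)\right) 1098 = \left(- \frac{67}{1583} + \left(24 + 54000\right)\right) 1098 = \left(- \frac{67}{1583} + 54024\right) 1098 = \frac{85519925}{1583} \cdot 1098 = \frac{93900877650}{1583}$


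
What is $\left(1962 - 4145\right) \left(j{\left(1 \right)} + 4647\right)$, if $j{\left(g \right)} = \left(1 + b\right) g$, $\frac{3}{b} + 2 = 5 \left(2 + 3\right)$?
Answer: $- \frac{233377981}{23} \approx -1.0147 \cdot 10^{7}$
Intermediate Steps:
$b = \frac{3}{23}$ ($b = \frac{3}{-2 + 5 \left(2 + 3\right)} = \frac{3}{-2 + 5 \cdot 5} = \frac{3}{-2 + 25} = \frac{3}{23} \approx 0.13043$)
$j{\left(g \right)} = \frac{26 g}{23}$ ($j{\left(g \right)} = \left(1 + \frac{3}{23}\right) g = \frac{26 g}{23}$)
$\left(1962 - 4145\right) \left(j{\left(1 \right)} + 4647\right) = \left(1962 - 4145\right) \left(\frac{26}{23} \cdot 1 + 4647\right) = - 2183 \left(\frac{26}{23} + 4647\right) = \left(-2183\right) \frac{106907}{23} = - \frac{233377981}{23}$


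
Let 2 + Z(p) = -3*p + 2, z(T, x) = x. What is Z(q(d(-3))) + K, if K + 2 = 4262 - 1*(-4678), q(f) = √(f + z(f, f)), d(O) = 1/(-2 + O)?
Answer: 8938 - 3*I*√10/5 ≈ 8938.0 - 1.8974*I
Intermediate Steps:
q(f) = √2*√f (q(f) = √(f + f) = √(2*f) = √2*√f)
K = 8938 (K = -2 + (4262 - 1*(-4678)) = -2 + (4262 + 4678) = -2 + 8940 = 8938)
Z(p) = -3*p (Z(p) = -2 + (-3*p + 2) = -2 + (2 - 3*p) = -3*p)
Z(q(d(-3))) + K = -3*√2*√(1/(-2 - 3)) + 8938 = -3*√2*√(1/(-5)) + 8938 = -3*√2*√(-⅕) + 8938 = -3*√2*I*√5/5 + 8938 = -3*I*√10/5 + 8938 = 8938 - 3*I*√10/5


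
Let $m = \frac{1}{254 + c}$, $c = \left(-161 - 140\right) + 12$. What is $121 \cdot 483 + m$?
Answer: $\frac{2045504}{35} \approx 58443.0$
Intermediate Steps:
$c = -289$ ($c = -301 + 12 = -289$)
$m = - \frac{1}{35}$ ($m = \frac{1}{254 - 289} = \frac{1}{-35} = - \frac{1}{35} \approx -0.028571$)
$121 \cdot 483 + m = 121 \cdot 483 - \frac{1}{35} = 58443 - \frac{1}{35} = \frac{2045504}{35}$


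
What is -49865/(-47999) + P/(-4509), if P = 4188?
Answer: 7940491/72142497 ≈ 0.11007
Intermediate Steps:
-49865/(-47999) + P/(-4509) = -49865/(-47999) + 4188/(-4509) = -49865*(-1/47999) + 4188*(-1/4509) = 49865/47999 - 1396/1503 = 7940491/72142497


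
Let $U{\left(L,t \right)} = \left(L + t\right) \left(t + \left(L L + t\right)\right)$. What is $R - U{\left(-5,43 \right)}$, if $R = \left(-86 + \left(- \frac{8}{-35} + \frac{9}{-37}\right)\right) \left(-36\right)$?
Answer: $- \frac{1452306}{1295} \approx -1121.5$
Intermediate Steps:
$U{\left(L,t \right)} = \left(L + t\right) \left(L^{2} + 2 t\right)$ ($U{\left(L,t \right)} = \left(L + t\right) \left(t + \left(L^{2} + t\right)\right) = \left(L + t\right) \left(t + \left(t + L^{2}\right)\right) = \left(L + t\right) \left(L^{2} + 2 t\right)$)
$R = \frac{4010004}{1295}$ ($R = \left(-86 + \left(\left(-8\right) \left(- \frac{1}{35}\right) + 9 \left(- \frac{1}{37}\right)\right)\right) \left(-36\right) = \left(-86 + \left(\frac{8}{35} - \frac{9}{37}\right)\right) \left(-36\right) = \left(-86 - \frac{19}{1295}\right) \left(-36\right) = \left(- \frac{111389}{1295}\right) \left(-36\right) = \frac{4010004}{1295} \approx 3096.5$)
$R - U{\left(-5,43 \right)} = \frac{4010004}{1295} - \left(\left(-5\right)^{3} + 2 \cdot 43^{2} + 43 \left(-5\right)^{2} + 2 \left(-5\right) 43\right) = \frac{4010004}{1295} - \left(-125 + 2 \cdot 1849 + 43 \cdot 25 - 430\right) = \frac{4010004}{1295} - \left(-125 + 3698 + 1075 - 430\right) = \frac{4010004}{1295} - 4218 = - \frac{1452306}{1295}$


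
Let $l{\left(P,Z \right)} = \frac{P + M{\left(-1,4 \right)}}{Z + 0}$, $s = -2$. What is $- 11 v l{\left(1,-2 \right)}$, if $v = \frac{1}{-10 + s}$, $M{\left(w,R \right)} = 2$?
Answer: $- \frac{11}{8} \approx -1.375$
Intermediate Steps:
$v = - \frac{1}{12}$ ($v = \frac{1}{-10 - 2} = \frac{1}{-12} = - \frac{1}{12} \approx -0.083333$)
$l{\left(P,Z \right)} = \frac{2 + P}{Z}$ ($l{\left(P,Z \right)} = \frac{P + 2}{Z + 0} = \frac{2 + P}{Z}$)
$- 11 v l{\left(1,-2 \right)} = \left(-11\right) \left(- \frac{1}{12}\right) \frac{2 + 1}{-2} = \frac{11 \left(\left(- \frac{1}{2}\right) 3\right)}{12} = \frac{11}{12} \left(- \frac{3}{2}\right) = - \frac{11}{8}$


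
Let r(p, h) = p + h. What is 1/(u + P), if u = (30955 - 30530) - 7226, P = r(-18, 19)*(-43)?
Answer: -1/6844 ≈ -0.00014611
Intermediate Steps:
r(p, h) = h + p
P = -43 (P = (19 - 18)*(-43) = 1*(-43) = -43)
u = -6801 (u = 425 - 7226 = -6801)
1/(u + P) = 1/(-6801 - 43) = 1/(-6844) = -1/6844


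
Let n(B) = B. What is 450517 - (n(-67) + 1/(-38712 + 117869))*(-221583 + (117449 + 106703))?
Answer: 49286311911/79157 ≈ 6.2264e+5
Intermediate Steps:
450517 - (n(-67) + 1/(-38712 + 117869))*(-221583 + (117449 + 106703)) = 450517 - (-67 + 1/(-38712 + 117869))*(-221583 + (117449 + 106703)) = 450517 - (-67 + 1/79157)*(-221583 + 224152) = 450517 - (-67 + 1/79157)*2569 = 450517 - (-5303518)*2569/79157 = 450517 - 1*(-13624737742/79157) = 450517 + 13624737742/79157 = 49286311911/79157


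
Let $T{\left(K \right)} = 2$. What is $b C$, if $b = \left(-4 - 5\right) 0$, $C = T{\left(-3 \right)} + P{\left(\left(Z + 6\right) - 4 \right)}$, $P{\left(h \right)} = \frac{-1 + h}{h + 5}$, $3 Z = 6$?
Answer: $0$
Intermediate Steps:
$Z = 2$ ($Z = \frac{1}{3} \cdot 6 = 2$)
$P{\left(h \right)} = \frac{-1 + h}{5 + h}$
$C = \frac{7}{3}$ ($C = 2 + \frac{-1 + \left(\left(2 + 6\right) - 4\right)}{5 + \left(\left(2 + 6\right) - 4\right)} = 2 + \frac{-1 + \left(8 - 4\right)}{5 + \left(8 - 4\right)} = 2 + \frac{-1 + 4}{5 + 4} = 2 + \frac{1}{9} \cdot 3 = 2 + \frac{1}{3} = \frac{7}{3} \approx 2.3333$)
$b = 0$ ($b = \left(-9\right) 0 = 0$)
$b C = 0 \cdot \frac{7}{3} = 0$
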